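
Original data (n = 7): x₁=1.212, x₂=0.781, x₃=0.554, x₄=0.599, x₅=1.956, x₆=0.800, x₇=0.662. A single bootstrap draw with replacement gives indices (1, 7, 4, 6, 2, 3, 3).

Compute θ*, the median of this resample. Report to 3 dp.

Resample values: 1.212, 0.662, 0.599, 0.800, 0.781, 0.554, 0.554.
Sorted: 0.554, 0.554, 0.599, 0.662, 0.781, 0.800, 1.212
Median = middle value = 0.662

θ* = 0.662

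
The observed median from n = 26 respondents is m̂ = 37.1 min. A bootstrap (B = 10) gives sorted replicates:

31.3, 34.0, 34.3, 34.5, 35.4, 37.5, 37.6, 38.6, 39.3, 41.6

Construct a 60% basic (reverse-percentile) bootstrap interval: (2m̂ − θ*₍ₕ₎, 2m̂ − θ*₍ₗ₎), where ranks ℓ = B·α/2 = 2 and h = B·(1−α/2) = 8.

(35.6, 40.2)

Percentile endpoints at ranks 2 and 8: θ*₍2₎ = 34.0, θ*₍8₎ = 38.6.
Basic interval reflects these around m̂:
  lower = 2 × 37.1 − 38.6 = 35.6
  upper = 2 × 37.1 − 34.0 = 40.2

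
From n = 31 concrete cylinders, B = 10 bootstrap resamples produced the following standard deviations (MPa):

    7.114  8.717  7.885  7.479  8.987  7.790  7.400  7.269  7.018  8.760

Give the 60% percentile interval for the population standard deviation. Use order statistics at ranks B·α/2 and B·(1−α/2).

(7.114, 8.717)

Sorted replicates: 7.018, 7.114, 7.269, 7.400, 7.479, 7.790, 7.885, 8.717, 8.760, 8.987
α = 0.40; lower rank = 10 × 0.200 = 2; upper rank = 10 × 0.800 = 8.
The 2nd smallest replicate is 7.114; the 8th is 8.717.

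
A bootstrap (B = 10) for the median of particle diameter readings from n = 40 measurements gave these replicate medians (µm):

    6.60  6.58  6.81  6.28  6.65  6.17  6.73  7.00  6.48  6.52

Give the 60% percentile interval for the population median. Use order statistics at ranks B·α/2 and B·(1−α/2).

(6.28, 6.73)

Sorted replicates: 6.17, 6.28, 6.48, 6.52, 6.58, 6.60, 6.65, 6.73, 6.81, 7.00
α = 0.40; lower rank = 10 × 0.200 = 2; upper rank = 10 × 0.800 = 8.
The 2nd smallest replicate is 6.28; the 8th is 6.73.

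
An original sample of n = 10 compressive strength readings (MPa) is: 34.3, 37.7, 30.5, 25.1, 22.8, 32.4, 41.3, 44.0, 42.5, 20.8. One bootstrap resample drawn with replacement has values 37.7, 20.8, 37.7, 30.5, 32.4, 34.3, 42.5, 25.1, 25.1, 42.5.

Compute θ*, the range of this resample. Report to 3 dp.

Range = 42.5 − 20.8 = 21.700

θ* = 21.700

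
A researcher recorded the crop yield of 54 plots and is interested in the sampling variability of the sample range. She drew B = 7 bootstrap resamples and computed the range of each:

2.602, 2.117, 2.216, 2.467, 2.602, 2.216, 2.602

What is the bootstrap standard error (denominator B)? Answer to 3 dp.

Bootstrap SE is the standard deviation of the 7 replicate ranges.
Mean of replicates: (2.602 + 2.117 + 2.216 + 2.467 + 2.602 + 2.216 + 2.602) / 7 = 16.8220 / 7 = 2.4031
Sum of squared deviations: (+0.1989)² + (−0.2861)² + (−0.1871)² + (+0.0639)² + (+0.1989)² + (−0.1871)² + (+0.1989)² = 0.2746
Variance = 0.2746 / 7 = 0.0392
SE* = √0.0392

SE* = 0.198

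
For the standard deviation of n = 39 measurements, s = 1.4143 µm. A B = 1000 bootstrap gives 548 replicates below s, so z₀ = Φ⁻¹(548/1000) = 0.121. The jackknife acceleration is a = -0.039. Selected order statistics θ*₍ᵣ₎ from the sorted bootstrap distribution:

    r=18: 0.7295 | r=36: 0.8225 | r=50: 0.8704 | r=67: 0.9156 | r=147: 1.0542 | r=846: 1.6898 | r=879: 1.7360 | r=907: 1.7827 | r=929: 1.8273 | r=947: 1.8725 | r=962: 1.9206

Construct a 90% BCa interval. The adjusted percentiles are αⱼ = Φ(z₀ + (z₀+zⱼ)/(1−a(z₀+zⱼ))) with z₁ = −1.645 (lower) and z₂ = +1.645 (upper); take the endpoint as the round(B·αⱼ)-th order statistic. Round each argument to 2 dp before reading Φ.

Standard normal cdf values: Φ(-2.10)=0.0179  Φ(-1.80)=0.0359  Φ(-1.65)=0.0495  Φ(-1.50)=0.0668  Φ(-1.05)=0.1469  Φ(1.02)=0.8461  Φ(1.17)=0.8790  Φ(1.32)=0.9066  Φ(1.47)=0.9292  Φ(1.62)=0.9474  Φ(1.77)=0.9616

Lower: z₀ + z₁ = 0.121 + (-1.645) = -1.524; 1 − a(z₀+z₁) = 1 − (-0.039)(-1.524) = 0.9406; argument = 0.121 + (-1.524)/0.9406 = -1.4993 → -1.50.
α₁ = Φ(-1.50) = 0.0668; rank = round(1000 × 0.0668) = 67; θ*₍67₎ = 0.9156.
Upper: z₀ + z₂ = 1.766; 1 − a(z₀+z₂) = 1.0689; argument = 1.7732 → 1.77; α₂ = 0.9616; rank = 962; θ*₍962₎ = 1.9206.

(0.9156, 1.9206)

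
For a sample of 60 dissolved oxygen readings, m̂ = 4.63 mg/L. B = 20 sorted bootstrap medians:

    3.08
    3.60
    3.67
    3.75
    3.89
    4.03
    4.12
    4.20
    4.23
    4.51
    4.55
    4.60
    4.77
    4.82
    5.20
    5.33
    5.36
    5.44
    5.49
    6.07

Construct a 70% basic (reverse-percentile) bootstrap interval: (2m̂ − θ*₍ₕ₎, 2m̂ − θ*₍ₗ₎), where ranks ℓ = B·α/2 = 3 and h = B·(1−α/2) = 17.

(3.90, 5.59)

Percentile endpoints at ranks 3 and 17: θ*₍3₎ = 3.67, θ*₍17₎ = 5.36.
Basic interval reflects these around m̂:
  lower = 2 × 4.63 − 5.36 = 3.90
  upper = 2 × 4.63 − 3.67 = 5.59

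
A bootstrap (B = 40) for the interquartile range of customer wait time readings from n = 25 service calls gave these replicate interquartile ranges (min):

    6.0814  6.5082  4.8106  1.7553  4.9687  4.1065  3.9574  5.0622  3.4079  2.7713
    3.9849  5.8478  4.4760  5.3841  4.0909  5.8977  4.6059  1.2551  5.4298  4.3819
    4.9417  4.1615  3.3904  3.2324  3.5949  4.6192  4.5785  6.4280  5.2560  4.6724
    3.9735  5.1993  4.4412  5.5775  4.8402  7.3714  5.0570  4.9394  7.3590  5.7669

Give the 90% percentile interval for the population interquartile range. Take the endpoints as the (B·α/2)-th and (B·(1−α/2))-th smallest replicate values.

Sorted replicates: 1.2551, 1.7553, 2.7713, 3.2324, 3.3904, 3.4079, 3.5949, 3.9574, 3.9735, 3.9849, 4.0909, 4.1065, 4.1615, 4.3819, 4.4412, 4.4760, 4.5785, 4.6059, 4.6192, 4.6724, 4.8106, 4.8402, 4.9394, 4.9417, 4.9687, 5.0570, 5.0622, 5.1993, 5.2560, 5.3841, 5.4298, 5.5775, 5.7669, 5.8478, 5.8977, 6.0814, 6.4280, 6.5082, 7.3590, 7.3714
α = 0.10; lower rank = 40 × 0.050 = 2; upper rank = 40 × 0.950 = 38.
The 2nd smallest replicate is 1.7553; the 38th is 6.5082.

(1.7553, 6.5082)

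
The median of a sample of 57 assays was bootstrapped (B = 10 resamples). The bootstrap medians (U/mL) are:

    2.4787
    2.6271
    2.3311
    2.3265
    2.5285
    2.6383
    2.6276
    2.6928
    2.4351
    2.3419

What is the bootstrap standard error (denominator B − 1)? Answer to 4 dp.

SE* = 0.1405

Bootstrap SE is the standard deviation of the 10 replicate medians.
Mean of replicates: (2.4787 + 2.6271 + 2.3311 + 2.3265 + 2.5285 + 2.6383 + 2.6276 + 2.6928 + 2.4351 + 2.3419) / 10 = 25.02760 / 10 = 2.50276
Sum of squared deviations: (−0.02406)² + (+0.12434)² + (−0.17166)² + (−0.17626)² + (+0.02574)² + (+0.13554)² + (+0.12484)² + (+0.19004)² + (−0.06766)² + (−0.16086)² = 0.17776
Variance = 0.17776 / 9 = 0.01975
SE* = √0.01975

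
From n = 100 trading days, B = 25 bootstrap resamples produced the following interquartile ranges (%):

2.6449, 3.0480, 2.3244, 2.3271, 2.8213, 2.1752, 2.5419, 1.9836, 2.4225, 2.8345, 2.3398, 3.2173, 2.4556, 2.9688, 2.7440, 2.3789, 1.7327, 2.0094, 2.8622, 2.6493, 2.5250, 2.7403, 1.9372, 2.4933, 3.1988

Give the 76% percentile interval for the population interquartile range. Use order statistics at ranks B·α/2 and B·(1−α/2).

Sorted replicates: 1.7327, 1.9372, 1.9836, 2.0094, 2.1752, 2.3244, 2.3271, 2.3398, 2.3789, 2.4225, 2.4556, 2.4933, 2.5250, 2.5419, 2.6449, 2.6493, 2.7403, 2.7440, 2.8213, 2.8345, 2.8622, 2.9688, 3.0480, 3.1988, 3.2173
α = 0.24; lower rank = 25 × 0.120 = 3; upper rank = 25 × 0.880 = 22.
The 3rd smallest replicate is 1.9836; the 22nd is 2.9688.

(1.9836, 2.9688)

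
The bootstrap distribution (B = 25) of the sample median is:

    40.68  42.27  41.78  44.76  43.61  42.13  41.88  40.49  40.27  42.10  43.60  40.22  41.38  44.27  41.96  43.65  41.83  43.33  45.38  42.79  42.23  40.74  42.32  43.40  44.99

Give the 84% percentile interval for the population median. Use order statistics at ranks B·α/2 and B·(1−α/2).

(40.27, 44.76)

Sorted replicates: 40.22, 40.27, 40.49, 40.68, 40.74, 41.38, 41.78, 41.83, 41.88, 41.96, 42.10, 42.13, 42.23, 42.27, 42.32, 42.79, 43.33, 43.40, 43.60, 43.61, 43.65, 44.27, 44.76, 44.99, 45.38
α = 0.16; lower rank = 25 × 0.080 = 2; upper rank = 25 × 0.920 = 23.
The 2nd smallest replicate is 40.27; the 23rd is 44.76.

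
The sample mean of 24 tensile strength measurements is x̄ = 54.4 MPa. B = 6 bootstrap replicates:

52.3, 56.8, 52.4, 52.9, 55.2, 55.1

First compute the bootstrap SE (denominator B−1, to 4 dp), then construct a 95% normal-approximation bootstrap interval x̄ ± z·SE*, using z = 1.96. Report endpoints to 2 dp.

Mean of replicates = 54.1167; sum of squared deviations = 17.0683; SE* = √(17.0683/5) = 1.8476
Margin = 1.96 × 1.8476 = 3.621
Interval: 54.4 ± 3.621

(50.78, 58.02)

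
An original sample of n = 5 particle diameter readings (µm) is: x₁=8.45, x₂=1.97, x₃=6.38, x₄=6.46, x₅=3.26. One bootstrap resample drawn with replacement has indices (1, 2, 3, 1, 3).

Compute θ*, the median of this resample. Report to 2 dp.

Resample values: 8.45, 1.97, 6.38, 8.45, 6.38.
Sorted: 1.97, 6.38, 6.38, 8.45, 8.45
Median = middle value = 6.38

θ* = 6.38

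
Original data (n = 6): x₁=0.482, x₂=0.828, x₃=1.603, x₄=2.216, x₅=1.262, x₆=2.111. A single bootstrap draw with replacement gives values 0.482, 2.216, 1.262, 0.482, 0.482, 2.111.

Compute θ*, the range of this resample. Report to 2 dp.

θ* = 1.73

Range = 2.216 − 0.482 = 1.73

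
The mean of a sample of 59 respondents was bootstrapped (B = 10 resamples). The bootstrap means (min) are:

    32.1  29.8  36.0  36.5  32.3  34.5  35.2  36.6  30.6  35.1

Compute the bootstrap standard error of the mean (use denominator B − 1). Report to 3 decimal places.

Bootstrap SE is the standard deviation of the 10 replicate means.
Mean of replicates: (32.1 + 29.8 + 36.0 + 36.5 + 32.3 + 34.5 + 35.2 + 36.6 + 30.6 + 35.1) / 10 = 338.7000 / 10 = 33.8700
Sum of squared deviations: (−1.7700)² + (−4.0700)² + (+2.1300)² + (+2.6300)² + (−1.5700)² + (+0.6300)² + (+1.3300)² + (+2.7300)² + (−3.2700)² + (+1.2300)² = 55.4410
Variance = 55.4410 / 9 = 6.1601
SE* = √6.1601

SE* = 2.482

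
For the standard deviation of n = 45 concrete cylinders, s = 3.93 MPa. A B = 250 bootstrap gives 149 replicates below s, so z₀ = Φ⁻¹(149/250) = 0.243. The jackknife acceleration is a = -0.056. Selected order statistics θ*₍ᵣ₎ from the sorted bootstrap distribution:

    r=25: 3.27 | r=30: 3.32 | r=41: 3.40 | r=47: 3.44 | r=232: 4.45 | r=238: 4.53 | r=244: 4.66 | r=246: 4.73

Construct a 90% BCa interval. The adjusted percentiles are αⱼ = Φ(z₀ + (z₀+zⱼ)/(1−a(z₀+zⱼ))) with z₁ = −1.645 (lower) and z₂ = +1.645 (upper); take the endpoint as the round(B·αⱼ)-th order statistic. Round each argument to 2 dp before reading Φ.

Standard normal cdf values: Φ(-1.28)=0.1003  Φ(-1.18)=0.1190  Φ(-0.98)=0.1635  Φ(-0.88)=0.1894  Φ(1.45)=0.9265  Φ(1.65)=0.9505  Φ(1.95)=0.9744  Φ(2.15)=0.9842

Lower: z₀ + z₁ = 0.243 + (-1.645) = -1.402; 1 − a(z₀+z₁) = 1 − (-0.056)(-1.402) = 0.9215; argument = 0.243 + (-1.402)/0.9215 = -1.2785 → -1.28.
α₁ = Φ(-1.28) = 0.1003; rank = round(250 × 0.1003) = 25; θ*₍25₎ = 3.27.
Upper: z₀ + z₂ = 1.888; 1 − a(z₀+z₂) = 1.1057; argument = 1.9505 → 1.95; α₂ = 0.9744; rank = 244; θ*₍244₎ = 4.66.

(3.27, 4.66)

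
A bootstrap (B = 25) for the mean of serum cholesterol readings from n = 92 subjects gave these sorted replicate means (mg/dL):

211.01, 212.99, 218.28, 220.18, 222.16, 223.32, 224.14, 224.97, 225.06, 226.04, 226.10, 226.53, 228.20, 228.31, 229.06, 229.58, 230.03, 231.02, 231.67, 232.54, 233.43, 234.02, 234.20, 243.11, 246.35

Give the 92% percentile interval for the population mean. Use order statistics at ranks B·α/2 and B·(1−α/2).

(211.01, 243.11)

α = 0.08; lower rank = 25 × 0.040 = 1; upper rank = 25 × 0.960 = 24.
The 1st smallest replicate is 211.01; the 24th is 243.11.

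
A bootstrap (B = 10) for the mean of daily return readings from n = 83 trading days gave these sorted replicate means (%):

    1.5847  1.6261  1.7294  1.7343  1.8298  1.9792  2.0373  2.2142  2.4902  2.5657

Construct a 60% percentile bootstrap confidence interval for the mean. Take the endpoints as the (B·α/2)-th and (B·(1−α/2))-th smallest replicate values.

(1.6261, 2.2142)

α = 0.40; lower rank = 10 × 0.200 = 2; upper rank = 10 × 0.800 = 8.
The 2nd smallest replicate is 1.6261; the 8th is 2.2142.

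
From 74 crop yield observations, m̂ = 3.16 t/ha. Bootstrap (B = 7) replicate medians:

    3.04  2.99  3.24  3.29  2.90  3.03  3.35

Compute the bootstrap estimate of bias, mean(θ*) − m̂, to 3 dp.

mean(θ*) = (3.04 + 2.99 + 3.24 + 3.29 + 2.90 + 3.03 + 3.35) / 7 = 3.1200
bias = 3.1200 − 3.16

bias = −0.040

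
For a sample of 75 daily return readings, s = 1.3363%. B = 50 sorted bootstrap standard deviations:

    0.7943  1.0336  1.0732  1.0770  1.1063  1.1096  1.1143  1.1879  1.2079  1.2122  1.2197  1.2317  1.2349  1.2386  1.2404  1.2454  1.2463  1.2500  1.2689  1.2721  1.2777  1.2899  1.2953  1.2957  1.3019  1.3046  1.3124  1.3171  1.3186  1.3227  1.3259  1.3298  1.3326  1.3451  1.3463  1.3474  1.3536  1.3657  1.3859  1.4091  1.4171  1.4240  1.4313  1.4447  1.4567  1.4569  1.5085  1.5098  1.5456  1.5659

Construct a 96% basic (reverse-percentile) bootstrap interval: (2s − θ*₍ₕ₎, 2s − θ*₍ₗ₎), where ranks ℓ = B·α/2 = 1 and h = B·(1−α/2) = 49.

(1.1270, 1.8783)

Percentile endpoints at ranks 1 and 49: θ*₍1₎ = 0.7943, θ*₍49₎ = 1.5456.
Basic interval reflects these around s:
  lower = 2 × 1.3363 − 1.5456 = 1.1270
  upper = 2 × 1.3363 − 0.7943 = 1.8783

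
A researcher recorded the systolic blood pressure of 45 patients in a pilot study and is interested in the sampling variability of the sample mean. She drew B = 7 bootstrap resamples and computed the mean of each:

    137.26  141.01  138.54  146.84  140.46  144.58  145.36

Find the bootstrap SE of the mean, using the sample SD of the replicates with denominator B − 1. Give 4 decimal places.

Bootstrap SE is the standard deviation of the 7 replicate means.
Mean of replicates: (137.26 + 141.01 + 138.54 + 146.84 + 140.46 + 144.58 + 145.36) / 7 = 994.05000 / 7 = 142.00714
Sum of squared deviations: (−4.74714)² + (−0.99714)² + (−3.46714)² + (+4.83286)² + (−1.54714)² + (+2.57286)² + (+3.35286)² = 79.16214
Variance = 79.16214 / 6 = 13.19369
SE* = √13.19369

SE* = 3.6323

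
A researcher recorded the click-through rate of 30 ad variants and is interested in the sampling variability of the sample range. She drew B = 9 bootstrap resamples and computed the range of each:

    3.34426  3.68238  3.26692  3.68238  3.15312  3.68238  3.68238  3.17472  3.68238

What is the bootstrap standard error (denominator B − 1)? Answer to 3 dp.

SE* = 0.242

Bootstrap SE is the standard deviation of the 9 replicate ranges.
Mean of replicates: (3.34426 + 3.68238 + 3.26692 + 3.68238 + 3.15312 + 3.68238 + 3.68238 + 3.17472 + 3.68238) / 9 = 31.350920 / 9 = 3.483436
Sum of squared deviations: (−0.139176)² + (+0.198944)² + (−0.216516)² + (+0.198944)² + (−0.330316)² + (+0.198944)² + (+0.198944)² + (−0.308716)² + (+0.198944)² = 0.468557
Variance = 0.468557 / 8 = 0.058570
SE* = √0.058570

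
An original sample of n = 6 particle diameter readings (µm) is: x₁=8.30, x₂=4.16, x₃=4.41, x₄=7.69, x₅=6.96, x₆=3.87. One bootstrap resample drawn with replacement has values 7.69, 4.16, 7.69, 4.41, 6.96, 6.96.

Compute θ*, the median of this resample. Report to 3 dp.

θ* = 6.960

Sorted: 4.16, 4.41, 6.96, 6.96, 7.69, 7.69
Median = average of the two middle values = 6.960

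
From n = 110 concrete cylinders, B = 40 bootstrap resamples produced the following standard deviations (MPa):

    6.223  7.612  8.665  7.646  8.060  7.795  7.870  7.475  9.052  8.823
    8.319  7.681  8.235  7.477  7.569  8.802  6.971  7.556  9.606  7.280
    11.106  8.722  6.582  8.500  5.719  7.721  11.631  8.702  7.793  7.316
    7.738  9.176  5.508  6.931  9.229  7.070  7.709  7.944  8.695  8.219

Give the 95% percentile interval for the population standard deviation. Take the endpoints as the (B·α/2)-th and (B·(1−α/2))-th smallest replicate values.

(5.508, 11.106)

Sorted replicates: 5.508, 5.719, 6.223, 6.582, 6.931, 6.971, 7.070, 7.280, 7.316, 7.475, 7.477, 7.556, 7.569, 7.612, 7.646, 7.681, 7.709, 7.721, 7.738, 7.793, 7.795, 7.870, 7.944, 8.060, 8.219, 8.235, 8.319, 8.500, 8.665, 8.695, 8.702, 8.722, 8.802, 8.823, 9.052, 9.176, 9.229, 9.606, 11.106, 11.631
α = 0.05; lower rank = 40 × 0.025 = 1; upper rank = 40 × 0.975 = 39.
The 1st smallest replicate is 5.508; the 39th is 11.106.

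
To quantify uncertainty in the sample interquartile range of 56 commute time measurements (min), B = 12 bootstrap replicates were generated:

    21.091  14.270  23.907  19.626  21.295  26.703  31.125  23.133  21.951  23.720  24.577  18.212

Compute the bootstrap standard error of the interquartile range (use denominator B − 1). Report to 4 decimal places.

Bootstrap SE is the standard deviation of the 12 replicate interquartile ranges.
Mean of replicates: (21.091 + 14.270 + 23.907 + 19.626 + 21.295 + 26.703 + 31.125 + 23.133 + 21.951 + 23.720 + 24.577 + 18.212) / 12 = 269.61000 / 12 = 22.46750
Sum of squared deviations: (−1.37650)² + (−8.19750)² + (+1.43950)² + (−2.84150)² + (−1.17250)² + (+4.23550)² + (+8.65750)² + (+0.66550)² + (−0.51650)² + (+1.25250)² + (+2.10950)² + (−4.25550)² = 198.34425
Variance = 198.34425 / 11 = 18.03130
SE* = √18.03130

SE* = 4.2463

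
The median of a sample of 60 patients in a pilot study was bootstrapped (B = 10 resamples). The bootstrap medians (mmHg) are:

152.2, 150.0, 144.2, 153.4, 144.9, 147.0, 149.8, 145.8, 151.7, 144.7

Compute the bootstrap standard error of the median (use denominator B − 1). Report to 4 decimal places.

SE* = 3.4503

Bootstrap SE is the standard deviation of the 10 replicate medians.
Mean of replicates: (152.2 + 150.0 + 144.2 + 153.4 + 144.9 + 147.0 + 149.8 + 145.8 + 151.7 + 144.7) / 10 = 1483.70000 / 10 = 148.37000
Sum of squared deviations: (+3.83000)² + (+1.63000)² + (−4.17000)² + (+5.03000)² + (−3.47000)² + (−1.37000)² + (+1.43000)² + (−2.57000)² + (+3.33000)² + (−3.67000)² = 107.14100
Variance = 107.14100 / 9 = 11.90456
SE* = √11.90456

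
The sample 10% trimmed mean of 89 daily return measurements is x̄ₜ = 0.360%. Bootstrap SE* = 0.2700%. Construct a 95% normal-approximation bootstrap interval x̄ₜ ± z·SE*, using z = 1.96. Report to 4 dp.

(-0.1692, 0.8892)

Margin = 1.96 × 0.2700 = 0.52920
Interval: 0.360 ± 0.52920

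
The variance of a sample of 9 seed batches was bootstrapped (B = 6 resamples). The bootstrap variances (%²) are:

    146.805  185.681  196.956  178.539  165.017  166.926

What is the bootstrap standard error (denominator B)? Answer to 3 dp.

SE* = 16.081

Bootstrap SE is the standard deviation of the 6 replicate variances.
Mean of replicates: (146.805 + 185.681 + 196.956 + 178.539 + 165.017 + 166.926) / 6 = 1039.9240 / 6 = 173.3207
Sum of squared deviations: (−26.5157)² + (+12.3603)² + (+23.6353)² + (+5.2183)² + (−8.3037)² + (−6.3947)² = 1551.5610
Variance = 1551.5610 / 6 = 258.5935
SE* = √258.5935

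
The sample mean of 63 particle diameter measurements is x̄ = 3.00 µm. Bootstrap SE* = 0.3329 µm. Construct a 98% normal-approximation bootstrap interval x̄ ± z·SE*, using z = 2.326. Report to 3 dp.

Margin = 2.326 × 0.3329 = 0.7743
Interval: 3.00 ± 0.7743

(2.226, 3.774)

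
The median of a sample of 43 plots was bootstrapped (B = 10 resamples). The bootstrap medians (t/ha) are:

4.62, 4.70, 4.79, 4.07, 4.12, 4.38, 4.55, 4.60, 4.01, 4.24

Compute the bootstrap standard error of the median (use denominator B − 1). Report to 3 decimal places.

SE* = 0.282

Bootstrap SE is the standard deviation of the 10 replicate medians.
Mean of replicates: (4.62 + 4.70 + 4.79 + 4.07 + 4.12 + 4.38 + 4.55 + 4.60 + 4.01 + 4.24) / 10 = 44.0800 / 10 = 4.4080
Sum of squared deviations: (+0.2120)² + (+0.2920)² + (+0.3820)² + (−0.3380)² + (−0.2880)² + (−0.0280)² + (+0.1420)² + (+0.1920)² + (−0.3980)² + (−0.1680)² = 0.7178
Variance = 0.7178 / 9 = 0.0798
SE* = √0.0798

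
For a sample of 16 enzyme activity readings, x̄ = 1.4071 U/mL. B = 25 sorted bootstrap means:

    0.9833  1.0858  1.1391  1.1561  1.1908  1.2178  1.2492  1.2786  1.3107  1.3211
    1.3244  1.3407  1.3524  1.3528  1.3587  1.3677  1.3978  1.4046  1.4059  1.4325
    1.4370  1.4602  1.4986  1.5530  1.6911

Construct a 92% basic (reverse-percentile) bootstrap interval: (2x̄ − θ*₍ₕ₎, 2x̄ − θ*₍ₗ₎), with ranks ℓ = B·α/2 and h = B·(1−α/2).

Percentile endpoints at ranks 1 and 24: θ*₍1₎ = 0.9833, θ*₍24₎ = 1.5530.
Basic interval reflects these around x̄:
  lower = 2 × 1.4071 − 1.5530 = 1.2612
  upper = 2 × 1.4071 − 0.9833 = 1.8309

(1.2612, 1.8309)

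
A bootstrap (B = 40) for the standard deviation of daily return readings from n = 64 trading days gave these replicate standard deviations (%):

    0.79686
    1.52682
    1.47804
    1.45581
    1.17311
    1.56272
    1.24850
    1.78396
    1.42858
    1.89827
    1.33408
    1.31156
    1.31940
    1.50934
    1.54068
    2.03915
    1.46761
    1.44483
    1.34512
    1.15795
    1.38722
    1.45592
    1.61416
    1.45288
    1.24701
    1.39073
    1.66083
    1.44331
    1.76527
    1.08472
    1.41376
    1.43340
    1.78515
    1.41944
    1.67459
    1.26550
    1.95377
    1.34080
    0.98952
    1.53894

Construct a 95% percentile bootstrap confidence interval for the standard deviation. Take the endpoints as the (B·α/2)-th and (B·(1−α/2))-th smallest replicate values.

(0.79686, 1.95377)

Sorted replicates: 0.79686, 0.98952, 1.08472, 1.15795, 1.17311, 1.24701, 1.24850, 1.26550, 1.31156, 1.31940, 1.33408, 1.34080, 1.34512, 1.38722, 1.39073, 1.41376, 1.41944, 1.42858, 1.43340, 1.44331, 1.44483, 1.45288, 1.45581, 1.45592, 1.46761, 1.47804, 1.50934, 1.52682, 1.53894, 1.54068, 1.56272, 1.61416, 1.66083, 1.67459, 1.76527, 1.78396, 1.78515, 1.89827, 1.95377, 2.03915
α = 0.05; lower rank = 40 × 0.025 = 1; upper rank = 40 × 0.975 = 39.
The 1st smallest replicate is 0.79686; the 39th is 1.95377.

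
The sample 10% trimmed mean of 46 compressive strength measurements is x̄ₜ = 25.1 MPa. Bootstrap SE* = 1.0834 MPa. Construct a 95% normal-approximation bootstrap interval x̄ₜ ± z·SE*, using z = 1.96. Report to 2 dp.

Margin = 1.96 × 1.0834 = 2.123
Interval: 25.1 ± 2.123

(22.98, 27.22)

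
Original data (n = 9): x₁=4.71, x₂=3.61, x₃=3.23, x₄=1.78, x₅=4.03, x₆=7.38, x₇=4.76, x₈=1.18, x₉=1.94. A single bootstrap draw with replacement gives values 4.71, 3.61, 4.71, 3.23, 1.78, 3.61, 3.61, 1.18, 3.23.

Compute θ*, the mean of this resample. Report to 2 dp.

Mean = (4.71 + 3.61 + 4.71 + 3.23 + 1.78 + 3.61 + 3.61 + 1.18 + 3.23) / 9 = 29.670 / 9 = 3.30

θ* = 3.30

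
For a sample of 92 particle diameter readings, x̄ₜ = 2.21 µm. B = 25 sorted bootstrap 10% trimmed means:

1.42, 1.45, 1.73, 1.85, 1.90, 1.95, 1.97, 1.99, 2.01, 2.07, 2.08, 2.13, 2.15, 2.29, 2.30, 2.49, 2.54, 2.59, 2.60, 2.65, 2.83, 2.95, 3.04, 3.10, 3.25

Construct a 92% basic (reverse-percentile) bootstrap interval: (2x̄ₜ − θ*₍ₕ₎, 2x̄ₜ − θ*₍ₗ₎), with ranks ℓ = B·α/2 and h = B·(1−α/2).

(1.32, 3.00)

Percentile endpoints at ranks 1 and 24: θ*₍1₎ = 1.42, θ*₍24₎ = 3.10.
Basic interval reflects these around x̄ₜ:
  lower = 2 × 2.21 − 3.10 = 1.32
  upper = 2 × 2.21 − 1.42 = 3.00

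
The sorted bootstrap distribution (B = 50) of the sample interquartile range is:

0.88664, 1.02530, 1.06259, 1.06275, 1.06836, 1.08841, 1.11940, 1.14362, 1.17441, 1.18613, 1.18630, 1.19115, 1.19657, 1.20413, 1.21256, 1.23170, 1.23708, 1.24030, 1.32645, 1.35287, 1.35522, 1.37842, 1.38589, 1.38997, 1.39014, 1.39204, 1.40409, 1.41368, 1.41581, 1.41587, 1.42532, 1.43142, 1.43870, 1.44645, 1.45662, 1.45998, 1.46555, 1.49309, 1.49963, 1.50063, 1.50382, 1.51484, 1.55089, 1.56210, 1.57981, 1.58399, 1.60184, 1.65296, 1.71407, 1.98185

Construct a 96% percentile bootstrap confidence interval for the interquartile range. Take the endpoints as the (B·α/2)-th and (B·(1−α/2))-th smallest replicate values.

α = 0.04; lower rank = 50 × 0.020 = 1; upper rank = 50 × 0.980 = 49.
The 1st smallest replicate is 0.88664; the 49th is 1.71407.

(0.88664, 1.71407)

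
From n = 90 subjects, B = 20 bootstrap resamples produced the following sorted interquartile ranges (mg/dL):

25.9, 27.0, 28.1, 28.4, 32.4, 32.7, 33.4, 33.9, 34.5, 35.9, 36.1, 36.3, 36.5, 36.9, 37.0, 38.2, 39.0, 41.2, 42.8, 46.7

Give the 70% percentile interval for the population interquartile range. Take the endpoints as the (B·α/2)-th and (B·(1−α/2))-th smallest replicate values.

(28.1, 39.0)

α = 0.30; lower rank = 20 × 0.150 = 3; upper rank = 20 × 0.850 = 17.
The 3rd smallest replicate is 28.1; the 17th is 39.0.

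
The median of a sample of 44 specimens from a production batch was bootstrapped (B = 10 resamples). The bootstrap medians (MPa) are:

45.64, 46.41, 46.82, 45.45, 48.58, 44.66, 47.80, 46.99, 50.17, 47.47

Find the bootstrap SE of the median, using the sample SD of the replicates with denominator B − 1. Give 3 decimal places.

SE* = 1.616

Bootstrap SE is the standard deviation of the 10 replicate medians.
Mean of replicates: (45.64 + 46.41 + 46.82 + 45.45 + 48.58 + 44.66 + 47.80 + 46.99 + 50.17 + 47.47) / 10 = 469.9900 / 10 = 46.9990
Sum of squared deviations: (−1.3590)² + (−0.5890)² + (−0.1790)² + (−1.5490)² + (+1.5810)² + (−2.3390)² + (+0.8010)² + (−0.0090)² + (+3.1710)² + (+0.4710)² = 23.5145
Variance = 23.5145 / 9 = 2.6127
SE* = √2.6127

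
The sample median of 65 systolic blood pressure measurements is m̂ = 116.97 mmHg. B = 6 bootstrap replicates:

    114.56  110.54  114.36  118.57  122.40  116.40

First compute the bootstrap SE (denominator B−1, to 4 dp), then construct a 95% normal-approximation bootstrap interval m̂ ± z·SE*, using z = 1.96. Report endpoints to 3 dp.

(109.024, 124.916)

Mean of replicates = 116.1383; sum of squared deviations = 82.1849; SE* = √(82.1849/5) = 4.0543
Margin = 1.96 × 4.0543 = 7.9464
Interval: 116.97 ± 7.9464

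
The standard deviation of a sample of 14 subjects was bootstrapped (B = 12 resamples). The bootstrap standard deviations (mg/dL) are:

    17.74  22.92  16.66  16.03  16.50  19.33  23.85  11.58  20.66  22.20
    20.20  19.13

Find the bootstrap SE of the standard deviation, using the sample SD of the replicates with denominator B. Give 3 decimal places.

SE* = 3.298

Bootstrap SE is the standard deviation of the 12 replicate standard deviations.
Mean of replicates: (17.74 + 22.92 + 16.66 + 16.03 + 16.50 + 19.33 + 23.85 + 11.58 + 20.66 + 22.20 + 20.20 + 19.13) / 12 = 226.8000 / 12 = 18.9000
Sum of squared deviations: (−1.1600)² + (+4.0200)² + (−2.2400)² + (−2.8700)² + (−2.4000)² + (+0.4300)² + (+4.9500)² + (−7.3200)² + (+1.7600)² + (+3.3000)² + (+1.3000)² + (+0.2300)² = 130.5208
Variance = 130.5208 / 12 = 10.8767
SE* = √10.8767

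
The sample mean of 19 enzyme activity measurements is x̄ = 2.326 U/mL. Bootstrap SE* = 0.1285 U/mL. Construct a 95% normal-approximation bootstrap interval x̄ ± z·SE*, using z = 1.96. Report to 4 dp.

Margin = 1.96 × 0.1285 = 0.25186
Interval: 2.326 ± 0.25186

(2.0741, 2.5779)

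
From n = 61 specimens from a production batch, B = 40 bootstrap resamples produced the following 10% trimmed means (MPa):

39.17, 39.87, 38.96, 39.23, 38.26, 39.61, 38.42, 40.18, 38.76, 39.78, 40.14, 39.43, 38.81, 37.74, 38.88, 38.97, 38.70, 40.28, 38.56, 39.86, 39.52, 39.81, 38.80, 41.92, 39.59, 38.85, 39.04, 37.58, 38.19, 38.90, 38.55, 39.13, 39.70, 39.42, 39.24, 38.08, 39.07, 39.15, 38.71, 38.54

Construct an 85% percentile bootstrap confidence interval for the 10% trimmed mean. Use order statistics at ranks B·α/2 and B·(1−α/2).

(38.08, 40.14)

Sorted replicates: 37.58, 37.74, 38.08, 38.19, 38.26, 38.42, 38.54, 38.55, 38.56, 38.70, 38.71, 38.76, 38.80, 38.81, 38.85, 38.88, 38.90, 38.96, 38.97, 39.04, 39.07, 39.13, 39.15, 39.17, 39.23, 39.24, 39.42, 39.43, 39.52, 39.59, 39.61, 39.70, 39.78, 39.81, 39.86, 39.87, 40.14, 40.18, 40.28, 41.92
α = 0.15; lower rank = 40 × 0.075 = 3; upper rank = 40 × 0.925 = 37.
The 3rd smallest replicate is 38.08; the 37th is 40.14.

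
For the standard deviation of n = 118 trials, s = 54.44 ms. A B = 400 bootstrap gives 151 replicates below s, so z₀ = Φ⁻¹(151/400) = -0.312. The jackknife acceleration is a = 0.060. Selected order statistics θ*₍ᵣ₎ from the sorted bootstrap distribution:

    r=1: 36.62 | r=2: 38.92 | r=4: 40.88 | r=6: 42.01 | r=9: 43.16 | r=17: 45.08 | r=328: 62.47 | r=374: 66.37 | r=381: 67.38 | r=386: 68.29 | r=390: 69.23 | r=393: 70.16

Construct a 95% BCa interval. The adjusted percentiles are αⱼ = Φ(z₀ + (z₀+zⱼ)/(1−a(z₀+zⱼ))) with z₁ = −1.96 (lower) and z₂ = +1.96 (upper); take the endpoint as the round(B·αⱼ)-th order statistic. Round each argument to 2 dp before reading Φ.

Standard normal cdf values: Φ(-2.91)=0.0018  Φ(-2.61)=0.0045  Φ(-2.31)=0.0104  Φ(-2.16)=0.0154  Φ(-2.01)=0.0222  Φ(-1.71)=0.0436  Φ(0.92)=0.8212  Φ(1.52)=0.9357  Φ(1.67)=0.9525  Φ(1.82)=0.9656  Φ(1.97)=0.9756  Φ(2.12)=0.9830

(40.88, 66.37)

Lower: z₀ + z₁ = -0.312 + (-1.960) = -2.272; 1 − a(z₀+z₁) = 1 − (0.060)(-2.272) = 1.1363; argument = -0.312 + (-2.272)/1.1363 = -2.3114 → -2.31.
α₁ = Φ(-2.31) = 0.0104; rank = round(400 × 0.0104) = 4; θ*₍4₎ = 40.88.
Upper: z₀ + z₂ = 1.648; 1 − a(z₀+z₂) = 0.9011; argument = 1.5168 → 1.52; α₂ = 0.9357; rank = 374; θ*₍374₎ = 66.37.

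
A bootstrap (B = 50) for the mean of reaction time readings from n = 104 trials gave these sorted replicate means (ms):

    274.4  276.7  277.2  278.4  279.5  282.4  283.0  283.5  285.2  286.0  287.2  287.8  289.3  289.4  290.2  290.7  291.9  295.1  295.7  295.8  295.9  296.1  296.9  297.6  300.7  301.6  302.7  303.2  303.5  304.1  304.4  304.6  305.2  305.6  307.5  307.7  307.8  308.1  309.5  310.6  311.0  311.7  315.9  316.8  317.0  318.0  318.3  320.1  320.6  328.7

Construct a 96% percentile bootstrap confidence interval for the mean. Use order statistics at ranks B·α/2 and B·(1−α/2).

(274.4, 320.6)

α = 0.04; lower rank = 50 × 0.020 = 1; upper rank = 50 × 0.980 = 49.
The 1st smallest replicate is 274.4; the 49th is 320.6.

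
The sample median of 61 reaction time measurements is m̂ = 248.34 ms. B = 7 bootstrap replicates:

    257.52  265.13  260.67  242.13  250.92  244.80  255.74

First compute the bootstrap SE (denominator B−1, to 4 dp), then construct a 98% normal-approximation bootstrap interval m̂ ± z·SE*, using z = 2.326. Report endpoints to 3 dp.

Mean of replicates = 253.8443; sum of squared deviations = 418.6374; SE* = √(418.6374/6) = 8.3530
Margin = 2.326 × 8.3530 = 19.4291
Interval: 248.34 ± 19.4291

(228.911, 267.769)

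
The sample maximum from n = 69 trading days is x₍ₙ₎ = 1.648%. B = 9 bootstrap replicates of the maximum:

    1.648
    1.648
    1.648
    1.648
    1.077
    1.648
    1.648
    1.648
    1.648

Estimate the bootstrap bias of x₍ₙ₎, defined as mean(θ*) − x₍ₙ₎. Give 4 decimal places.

bias = −0.0634

mean(θ*) = (1.648 + 1.648 + 1.648 + 1.648 + 1.077 + 1.648 + 1.648 + 1.648 + 1.648) / 9 = 1.58456
bias = 1.58456 − 1.648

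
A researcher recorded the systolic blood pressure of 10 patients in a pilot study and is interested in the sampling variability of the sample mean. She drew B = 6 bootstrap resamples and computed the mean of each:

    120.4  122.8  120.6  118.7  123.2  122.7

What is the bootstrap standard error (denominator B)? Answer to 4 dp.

Bootstrap SE is the standard deviation of the 6 replicate means.
Mean of replicates: (120.4 + 122.8 + 120.6 + 118.7 + 123.2 + 122.7) / 6 = 728.40000 / 6 = 121.40000
Sum of squared deviations: (−1.00000)² + (+1.40000)² + (−0.80000)² + (−2.70000)² + (+1.80000)² + (+1.30000)² = 15.82000
Variance = 15.82000 / 6 = 2.63667
SE* = √2.63667

SE* = 1.6238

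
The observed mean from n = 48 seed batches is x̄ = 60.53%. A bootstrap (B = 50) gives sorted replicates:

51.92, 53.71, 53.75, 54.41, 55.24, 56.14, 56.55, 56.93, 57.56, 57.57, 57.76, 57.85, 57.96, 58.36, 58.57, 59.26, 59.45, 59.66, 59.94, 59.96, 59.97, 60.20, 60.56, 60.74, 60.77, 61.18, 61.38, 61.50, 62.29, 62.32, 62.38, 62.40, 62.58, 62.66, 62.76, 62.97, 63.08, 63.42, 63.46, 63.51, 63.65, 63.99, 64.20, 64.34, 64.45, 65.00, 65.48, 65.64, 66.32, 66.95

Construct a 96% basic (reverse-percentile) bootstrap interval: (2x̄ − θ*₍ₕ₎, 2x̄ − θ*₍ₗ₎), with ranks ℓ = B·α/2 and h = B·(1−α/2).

(54.74, 69.14)

Percentile endpoints at ranks 1 and 49: θ*₍1₎ = 51.92, θ*₍49₎ = 66.32.
Basic interval reflects these around x̄:
  lower = 2 × 60.53 − 66.32 = 54.74
  upper = 2 × 60.53 − 51.92 = 69.14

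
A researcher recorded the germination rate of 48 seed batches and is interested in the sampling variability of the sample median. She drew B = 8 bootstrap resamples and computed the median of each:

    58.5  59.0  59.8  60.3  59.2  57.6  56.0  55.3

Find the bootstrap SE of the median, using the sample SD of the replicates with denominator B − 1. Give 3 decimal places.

Bootstrap SE is the standard deviation of the 8 replicate medians.
Mean of replicates: (58.5 + 59.0 + 59.8 + 60.3 + 59.2 + 57.6 + 56.0 + 55.3) / 8 = 465.7000 / 8 = 58.2125
Sum of squared deviations: (+0.2875)² + (+0.7875)² + (+1.5875)² + (+2.0875)² + (+0.9875)² + (−0.6125)² + (−2.2125)² + (−2.9125)² = 22.3087
Variance = 22.3087 / 7 = 3.1870
SE* = √3.1870

SE* = 1.785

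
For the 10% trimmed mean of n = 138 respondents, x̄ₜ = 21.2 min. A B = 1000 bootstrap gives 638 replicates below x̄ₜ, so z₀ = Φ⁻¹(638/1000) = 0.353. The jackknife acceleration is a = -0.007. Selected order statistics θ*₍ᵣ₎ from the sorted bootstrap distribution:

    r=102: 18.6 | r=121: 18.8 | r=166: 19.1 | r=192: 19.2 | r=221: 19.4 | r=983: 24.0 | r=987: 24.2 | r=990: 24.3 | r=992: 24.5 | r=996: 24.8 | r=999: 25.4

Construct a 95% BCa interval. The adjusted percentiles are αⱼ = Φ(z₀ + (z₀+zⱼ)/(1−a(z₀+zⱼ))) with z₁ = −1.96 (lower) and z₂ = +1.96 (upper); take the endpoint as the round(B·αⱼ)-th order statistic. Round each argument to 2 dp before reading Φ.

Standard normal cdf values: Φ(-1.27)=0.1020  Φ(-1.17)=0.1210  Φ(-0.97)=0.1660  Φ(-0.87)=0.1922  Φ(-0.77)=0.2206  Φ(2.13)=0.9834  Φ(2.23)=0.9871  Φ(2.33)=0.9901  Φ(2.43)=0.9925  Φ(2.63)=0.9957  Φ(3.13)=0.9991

Lower: z₀ + z₁ = 0.353 + (-1.960) = -1.607; 1 − a(z₀+z₁) = 1 − (-0.007)(-1.607) = 0.9888; argument = 0.353 + (-1.607)/0.9888 = -1.2723 → -1.27.
α₁ = Φ(-1.27) = 0.1020; rank = round(1000 × 0.1020) = 102; θ*₍102₎ = 18.6.
Upper: z₀ + z₂ = 2.313; 1 − a(z₀+z₂) = 1.0162; argument = 2.6291 → 2.63; α₂ = 0.9957; rank = 996; θ*₍996₎ = 24.8.

(18.6, 24.8)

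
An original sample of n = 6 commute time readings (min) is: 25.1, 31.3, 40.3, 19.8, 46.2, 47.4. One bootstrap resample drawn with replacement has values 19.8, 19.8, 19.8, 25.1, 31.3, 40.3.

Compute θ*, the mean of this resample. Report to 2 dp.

Mean = (19.8 + 19.8 + 19.8 + 25.1 + 31.3 + 40.3) / 6 = 156.10 / 6 = 26.02

θ* = 26.02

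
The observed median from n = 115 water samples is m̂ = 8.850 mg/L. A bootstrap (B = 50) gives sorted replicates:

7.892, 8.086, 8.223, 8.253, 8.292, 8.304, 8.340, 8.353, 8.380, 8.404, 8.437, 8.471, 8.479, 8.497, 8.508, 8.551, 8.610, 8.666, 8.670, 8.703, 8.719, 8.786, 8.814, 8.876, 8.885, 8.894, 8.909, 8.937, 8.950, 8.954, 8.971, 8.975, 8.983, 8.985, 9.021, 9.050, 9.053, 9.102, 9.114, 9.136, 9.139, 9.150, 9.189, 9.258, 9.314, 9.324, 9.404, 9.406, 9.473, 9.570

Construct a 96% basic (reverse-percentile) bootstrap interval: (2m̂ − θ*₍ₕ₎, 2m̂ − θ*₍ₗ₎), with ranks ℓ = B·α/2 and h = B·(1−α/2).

Percentile endpoints at ranks 1 and 49: θ*₍1₎ = 7.892, θ*₍49₎ = 9.473.
Basic interval reflects these around m̂:
  lower = 2 × 8.850 − 9.473 = 8.227
  upper = 2 × 8.850 − 7.892 = 9.808

(8.227, 9.808)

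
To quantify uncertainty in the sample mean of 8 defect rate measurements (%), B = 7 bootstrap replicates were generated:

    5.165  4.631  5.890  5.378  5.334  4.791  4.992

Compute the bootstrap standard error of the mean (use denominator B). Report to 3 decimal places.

Bootstrap SE is the standard deviation of the 7 replicate means.
Mean of replicates: (5.165 + 4.631 + 5.890 + 5.378 + 5.334 + 4.791 + 4.992) / 7 = 36.1810 / 7 = 5.1687
Sum of squared deviations: (−0.0037)² + (−0.5377)² + (+0.7213)² + (+0.2093)² + (+0.1653)² + (−0.3777)² + (−0.1767)² = 1.0544
Variance = 1.0544 / 7 = 0.1506
SE* = √0.1506

SE* = 0.388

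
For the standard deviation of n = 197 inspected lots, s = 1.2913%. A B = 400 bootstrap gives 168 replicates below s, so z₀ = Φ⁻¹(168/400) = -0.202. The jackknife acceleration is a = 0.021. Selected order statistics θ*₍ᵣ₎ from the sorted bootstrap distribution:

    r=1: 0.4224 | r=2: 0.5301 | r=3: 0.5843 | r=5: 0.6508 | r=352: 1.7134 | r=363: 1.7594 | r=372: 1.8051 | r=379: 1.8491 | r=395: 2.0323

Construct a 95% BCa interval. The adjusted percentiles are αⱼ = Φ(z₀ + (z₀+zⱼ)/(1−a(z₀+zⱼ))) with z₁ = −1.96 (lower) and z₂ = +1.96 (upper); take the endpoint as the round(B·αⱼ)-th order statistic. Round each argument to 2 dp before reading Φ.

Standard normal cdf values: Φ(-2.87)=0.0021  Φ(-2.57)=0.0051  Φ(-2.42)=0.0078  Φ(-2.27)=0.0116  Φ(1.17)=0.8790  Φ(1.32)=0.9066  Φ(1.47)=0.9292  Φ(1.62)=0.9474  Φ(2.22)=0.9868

(0.6508, 1.8491)

Lower: z₀ + z₁ = -0.202 + (-1.960) = -2.162; 1 − a(z₀+z₁) = 1 − (0.021)(-2.162) = 1.0454; argument = -0.202 + (-2.162)/1.0454 = -2.2701 → -2.27.
α₁ = Φ(-2.27) = 0.0116; rank = round(400 × 0.0116) = 5; θ*₍5₎ = 0.6508.
Upper: z₀ + z₂ = 1.758; 1 − a(z₀+z₂) = 0.9631; argument = 1.6234 → 1.62; α₂ = 0.9474; rank = 379; θ*₍379₎ = 1.8491.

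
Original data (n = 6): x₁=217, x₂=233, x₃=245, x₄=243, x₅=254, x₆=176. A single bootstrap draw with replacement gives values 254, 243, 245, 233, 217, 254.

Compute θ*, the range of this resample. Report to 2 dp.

θ* = 37.00

Range = 254 − 217 = 37.00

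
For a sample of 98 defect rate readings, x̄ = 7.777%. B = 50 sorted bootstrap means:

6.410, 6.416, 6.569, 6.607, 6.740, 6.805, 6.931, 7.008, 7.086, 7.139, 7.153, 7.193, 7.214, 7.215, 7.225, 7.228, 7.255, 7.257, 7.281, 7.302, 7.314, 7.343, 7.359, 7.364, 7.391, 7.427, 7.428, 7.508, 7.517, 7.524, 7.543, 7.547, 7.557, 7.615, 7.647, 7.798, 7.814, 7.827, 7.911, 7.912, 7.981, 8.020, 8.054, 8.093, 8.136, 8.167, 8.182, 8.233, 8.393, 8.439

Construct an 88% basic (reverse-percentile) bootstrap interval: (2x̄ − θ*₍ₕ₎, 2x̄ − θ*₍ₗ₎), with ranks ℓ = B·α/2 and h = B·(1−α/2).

(7.372, 8.985)

Percentile endpoints at ranks 3 and 47: θ*₍3₎ = 6.569, θ*₍47₎ = 8.182.
Basic interval reflects these around x̄:
  lower = 2 × 7.777 − 8.182 = 7.372
  upper = 2 × 7.777 − 6.569 = 8.985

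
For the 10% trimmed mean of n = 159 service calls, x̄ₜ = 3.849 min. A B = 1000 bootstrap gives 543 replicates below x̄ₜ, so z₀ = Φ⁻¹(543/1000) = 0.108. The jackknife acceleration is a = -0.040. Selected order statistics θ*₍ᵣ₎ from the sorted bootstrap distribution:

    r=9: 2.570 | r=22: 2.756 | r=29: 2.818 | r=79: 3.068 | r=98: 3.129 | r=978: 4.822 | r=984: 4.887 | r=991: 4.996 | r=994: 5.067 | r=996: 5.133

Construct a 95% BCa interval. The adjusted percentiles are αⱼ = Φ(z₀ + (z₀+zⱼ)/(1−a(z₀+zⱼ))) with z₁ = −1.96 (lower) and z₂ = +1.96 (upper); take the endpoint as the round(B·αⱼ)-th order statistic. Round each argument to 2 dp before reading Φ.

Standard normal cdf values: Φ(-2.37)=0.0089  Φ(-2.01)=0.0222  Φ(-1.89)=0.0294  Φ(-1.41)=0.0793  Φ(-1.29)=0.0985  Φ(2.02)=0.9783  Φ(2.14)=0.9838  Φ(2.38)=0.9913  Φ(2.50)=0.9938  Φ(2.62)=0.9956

Lower: z₀ + z₁ = 0.108 + (-1.960) = -1.852; 1 − a(z₀+z₁) = 1 − (-0.040)(-1.852) = 0.9259; argument = 0.108 + (-1.852)/0.9259 = -1.8922 → -1.89.
α₁ = Φ(-1.89) = 0.0294; rank = round(1000 × 0.0294) = 29; θ*₍29₎ = 2.818.
Upper: z₀ + z₂ = 2.068; 1 − a(z₀+z₂) = 1.0827; argument = 2.0180 → 2.02; α₂ = 0.9783; rank = 978; θ*₍978₎ = 4.822.

(2.818, 4.822)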